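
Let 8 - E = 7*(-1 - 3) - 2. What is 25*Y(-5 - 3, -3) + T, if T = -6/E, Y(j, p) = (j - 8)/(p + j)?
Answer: 7567/209 ≈ 36.206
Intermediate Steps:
E = 38 (E = 8 - (7*(-1 - 3) - 2) = 8 - (7*(-4) - 2) = 8 - (-28 - 2) = 8 - 1*(-30) = 8 + 30 = 38)
Y(j, p) = (-8 + j)/(j + p)
T = -3/19 (T = -6/38 = -6*1/38 = -3/19 ≈ -0.15789)
25*Y(-5 - 3, -3) + T = 25*((-8 + (-5 - 3))/((-5 - 3) - 3)) - 3/19 = 25*((-8 - 8)/(-8 - 3)) - 3/19 = 25*(-16/(-11)) - 3/19 = 25*(-1/11*(-16)) - 3/19 = 25*(16/11) - 3/19 = 400/11 - 3/19 = 7567/209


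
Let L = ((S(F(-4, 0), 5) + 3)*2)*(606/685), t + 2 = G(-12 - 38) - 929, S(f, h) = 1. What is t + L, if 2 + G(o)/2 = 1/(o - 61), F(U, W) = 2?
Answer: -70555967/76035 ≈ -927.94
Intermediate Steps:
G(o) = -4 + 2/(-61 + o) (G(o) = -4 + 2/(o - 61) = -4 + 2/(-61 + o))
t = -103787/111 (t = -2 + (2*(123 - 2*(-12 - 38))/(-61 + (-12 - 38)) - 929) = -2 + (2*(123 - 2*(-50))/(-61 - 50) - 929) = -2 + (2*(123 + 100)/(-111) - 929) = -2 + (2*(-1/111)*223 - 929) = -2 + (-446/111 - 929) = -2 - 103565/111 = -103787/111 ≈ -935.02)
L = 4848/685 (L = ((1 + 3)*2)*(606/685) = (4*2)*(606*(1/685)) = 8*(606/685) = 4848/685 ≈ 7.0774)
t + L = -103787/111 + 4848/685 = -70555967/76035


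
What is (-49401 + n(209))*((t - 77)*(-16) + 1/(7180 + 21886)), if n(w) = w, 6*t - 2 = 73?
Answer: -737784395348/14533 ≈ -5.0766e+7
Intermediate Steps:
t = 25/2 (t = ⅓ + (⅙)*73 = ⅓ + 73/6 = 25/2 ≈ 12.500)
(-49401 + n(209))*((t - 77)*(-16) + 1/(7180 + 21886)) = (-49401 + 209)*((25/2 - 77)*(-16) + 1/(7180 + 21886)) = -49192*(-129/2*(-16) + 1/29066) = -49192*(1032 + 1/29066) = -49192*29996113/29066 = -737784395348/14533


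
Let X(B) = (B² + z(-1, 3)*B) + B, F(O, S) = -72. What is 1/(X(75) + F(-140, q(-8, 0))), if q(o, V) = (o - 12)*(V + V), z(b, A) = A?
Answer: 1/5853 ≈ 0.00017085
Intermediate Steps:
q(o, V) = 2*V*(-12 + o) (q(o, V) = (-12 + o)*(2*V) = 2*V*(-12 + o))
X(B) = B² + 4*B (X(B) = (B² + 3*B) + B = B² + 4*B)
1/(X(75) + F(-140, q(-8, 0))) = 1/(75*(4 + 75) - 72) = 1/(75*79 - 72) = 1/(5925 - 72) = 1/5853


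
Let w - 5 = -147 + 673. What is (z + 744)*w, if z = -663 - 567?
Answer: -258066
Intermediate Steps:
z = -1230
w = 531 (w = 5 + (-147 + 673) = 5 + 526 = 531)
(z + 744)*w = (-1230 + 744)*531 = -486*531 = -258066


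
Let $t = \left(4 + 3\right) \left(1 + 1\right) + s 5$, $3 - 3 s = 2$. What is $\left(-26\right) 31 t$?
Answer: $- \frac{37882}{3} \approx -12627.0$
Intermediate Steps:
$s = \frac{1}{3}$ ($s = 1 - \frac{2}{3} = \frac{1}{3} \approx 0.33333$)
$t = \frac{47}{3}$ ($t = \left(4 + 3\right) \left(1 + 1\right) + \frac{1}{3} \cdot 5 = 7 \cdot 2 + \frac{5}{3} = 14 + \frac{5}{3} = \frac{47}{3} \approx 15.667$)
$\left(-26\right) 31 t = \left(-26\right) 31 \cdot \frac{47}{3} = \left(-806\right) \frac{47}{3} = - \frac{37882}{3}$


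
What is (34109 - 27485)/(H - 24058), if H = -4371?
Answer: -6624/28429 ≈ -0.23300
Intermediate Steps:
(34109 - 27485)/(H - 24058) = (34109 - 27485)/(-4371 - 24058) = 6624/(-28429) = 6624*(-1/28429) = -6624/28429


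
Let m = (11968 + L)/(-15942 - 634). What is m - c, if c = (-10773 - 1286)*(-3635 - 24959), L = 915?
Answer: -5715654215379/16576 ≈ -3.4482e+8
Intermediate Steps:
m = -12883/16576 (m = (11968 + 915)/(-15942 - 634) = 12883/(-16576) = 12883*(-1/16576) = -12883/16576 ≈ -0.77721)
c = 344815046 (c = -12059*(-28594) = 344815046)
m - c = -12883/16576 - 1*344815046 = -12883/16576 - 344815046 = -5715654215379/16576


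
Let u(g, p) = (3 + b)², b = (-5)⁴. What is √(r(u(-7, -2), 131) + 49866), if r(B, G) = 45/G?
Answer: √855756321/131 ≈ 223.31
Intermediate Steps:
b = 625
u(g, p) = 394384 (u(g, p) = (3 + 625)² = 628² = 394384)
√(r(u(-7, -2), 131) + 49866) = √(45/131 + 49866) = √(6532491/131) = √855756321/131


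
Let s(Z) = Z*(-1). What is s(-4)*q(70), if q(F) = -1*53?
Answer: -212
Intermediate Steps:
q(F) = -53
s(Z) = -Z
s(-4)*q(70) = -1*(-4)*(-53) = 4*(-53) = -212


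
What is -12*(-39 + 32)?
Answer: 84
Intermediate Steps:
-12*(-39 + 32) = -12*(-7) = 84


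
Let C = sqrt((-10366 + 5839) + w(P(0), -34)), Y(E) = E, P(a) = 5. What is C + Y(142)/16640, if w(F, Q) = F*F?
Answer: 71/8320 + I*sqrt(4502) ≈ 0.0085337 + 67.097*I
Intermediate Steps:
w(F, Q) = F**2
C = I*sqrt(4502) (C = sqrt((-10366 + 5839) + 5**2) = sqrt(-4527 + 25) = sqrt(-4502) = I*sqrt(4502) ≈ 67.097*I)
C + Y(142)/16640 = I*sqrt(4502) + 142/16640 = I*sqrt(4502) + 142*(1/16640) = I*sqrt(4502) + 71/8320 = 71/8320 + I*sqrt(4502)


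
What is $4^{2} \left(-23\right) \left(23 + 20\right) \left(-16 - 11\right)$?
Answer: $427248$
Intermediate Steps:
$4^{2} \left(-23\right) \left(23 + 20\right) \left(-16 - 11\right) = 16 \left(-23\right) 43 \left(-16 - 11\right) = - 368 \cdot 43 \left(-16 - 11\right) = - 368 \cdot 43 \left(-27\right) = \left(-368\right) \left(-1161\right) = 427248$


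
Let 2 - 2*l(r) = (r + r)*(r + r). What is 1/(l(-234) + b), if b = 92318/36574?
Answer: -18287/2002581498 ≈ -9.1317e-6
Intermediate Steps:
l(r) = 1 - 2*r**2 (l(r) = 1 - (r + r)*(r + r)/2 = 1 - 2*r*2*r/2 = 1 - 2*r**2)
b = 46159/18287 (b = 92318*(1/36574) = 46159/18287 ≈ 2.5241)
1/(l(-234) + b) = 1/((1 - 2*(-234)**2) + 46159/18287) = 1/((1 - 2*54756) + 46159/18287) = 1/((1 - 109512) + 46159/18287) = 1/(-109511 + 46159/18287) = 1/(-2002581498/18287) = -18287/2002581498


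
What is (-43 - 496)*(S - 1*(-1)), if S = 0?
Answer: -539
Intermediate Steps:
(-43 - 496)*(S - 1*(-1)) = (-43 - 496)*(0 - 1*(-1)) = -539*(0 + 1) = -539*1 = -539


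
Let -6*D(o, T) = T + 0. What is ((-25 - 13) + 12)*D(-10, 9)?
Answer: 39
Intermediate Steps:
D(o, T) = -T/6 (D(o, T) = -(T + 0)/6 = -T/6)
((-25 - 13) + 12)*D(-10, 9) = ((-25 - 13) + 12)*(-⅙*9) = (-38 + 12)*(-3/2) = -26*(-3/2) = 39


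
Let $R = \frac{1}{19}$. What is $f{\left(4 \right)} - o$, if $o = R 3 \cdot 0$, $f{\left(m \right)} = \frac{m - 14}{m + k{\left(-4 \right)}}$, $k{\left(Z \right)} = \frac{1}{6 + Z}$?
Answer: $- \frac{20}{9} \approx -2.2222$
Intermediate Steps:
$R = \frac{1}{19} \approx 0.052632$
$f{\left(m \right)} = \frac{-14 + m}{\frac{1}{2} + m}$ ($f{\left(m \right)} = \frac{m - 14}{m + \frac{1}{6 - 4}} = \frac{-14 + m}{m + \frac{1}{2}} = \frac{-14 + m}{\frac{1}{2} + m}$)
$o = 0$ ($o = \frac{3 \cdot 0}{19} = \frac{1}{19} \cdot 0 = 0$)
$f{\left(4 \right)} - o = \frac{2 \left(-14 + 4\right)}{1 + 2 \cdot 4} - 0 = 2 \frac{1}{1 + 8} \left(-10\right) + 0 = 2 \cdot \frac{1}{9} \left(-10\right) + 0 = - \frac{20}{9} + 0 = - \frac{20}{9}$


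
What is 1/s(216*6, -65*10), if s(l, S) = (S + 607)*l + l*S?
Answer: -1/898128 ≈ -1.1134e-6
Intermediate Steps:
s(l, S) = S*l + l*(607 + S) (s(l, S) = (607 + S)*l + S*l = l*(607 + S) + S*l = S*l + l*(607 + S))
1/s(216*6, -65*10) = 1/((216*6)*(607 + 2*(-65*10))) = 1/(1296*(607 + 2*(-650))) = 1/(1296*(607 - 1300)) = 1/(1296*(-693)) = 1/(-898128) = -1/898128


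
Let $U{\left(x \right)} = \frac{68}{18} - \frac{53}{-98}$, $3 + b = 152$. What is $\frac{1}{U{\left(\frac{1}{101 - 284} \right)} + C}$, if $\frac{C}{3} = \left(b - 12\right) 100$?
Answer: $\frac{882}{36254009} \approx 2.4328 \cdot 10^{-5}$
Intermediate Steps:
$b = 149$ ($b = -3 + 152 = 149$)
$U{\left(x \right)} = \frac{3809}{882}$ ($U{\left(x \right)} = 68 \cdot \frac{1}{18} - - \frac{53}{98} = \frac{34}{9} + \frac{53}{98} = \frac{3809}{882}$)
$C = 41100$ ($C = 3 \left(149 - 12\right) 100 = 3 \cdot 137 \cdot 100 = 3 \cdot 13700 = 41100$)
$\frac{1}{U{\left(\frac{1}{101 - 284} \right)} + C} = \frac{1}{\frac{3809}{882} + 41100} = \frac{1}{\frac{36254009}{882}} = \frac{882}{36254009}$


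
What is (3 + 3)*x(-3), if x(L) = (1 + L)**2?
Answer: 24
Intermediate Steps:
(3 + 3)*x(-3) = (3 + 3)*(1 - 3)**2 = 6*(-2)**2 = 6*4 = 24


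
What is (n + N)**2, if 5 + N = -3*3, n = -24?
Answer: 1444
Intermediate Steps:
N = -14 (N = -5 - 3*3 = -5 - 9 = -14)
(n + N)**2 = (-24 - 14)**2 = (-38)**2 = 1444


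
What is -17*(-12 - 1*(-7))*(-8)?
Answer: -680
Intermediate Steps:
-17*(-12 - 1*(-7))*(-8) = -17*(-12 + 7)*(-8) = -17*(-5)*(-8) = 85*(-8) = -680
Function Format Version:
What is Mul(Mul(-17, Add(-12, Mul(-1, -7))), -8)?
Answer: -680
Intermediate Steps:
Mul(Mul(-17, Add(-12, Mul(-1, -7))), -8) = Mul(Mul(-17, Add(-12, 7)), -8) = Mul(Mul(-17, -5), -8) = Mul(85, -8) = -680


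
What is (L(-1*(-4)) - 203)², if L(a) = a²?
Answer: 34969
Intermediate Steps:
(L(-1*(-4)) - 203)² = ((-1*(-4))² - 203)² = (4² - 203)² = (16 - 203)² = (-187)² = 34969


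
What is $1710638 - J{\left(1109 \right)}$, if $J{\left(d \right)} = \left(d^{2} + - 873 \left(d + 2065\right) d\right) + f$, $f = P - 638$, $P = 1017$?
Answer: $3073410696$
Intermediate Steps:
$f = 379$ ($f = 1017 - 638 = 379$)
$J{\left(d \right)} = 379 + d^{2} + d \left(-1802745 - 873 d\right)$ ($J{\left(d \right)} = \left(d^{2} + - 873 \left(d + 2065\right) d\right) + 379 = \left(d^{2} + - 873 \left(2065 + d\right) d\right) + 379 = \left(d^{2} + \left(-1802745 - 873 d\right) d\right) + 379 = \left(d^{2} + d \left(-1802745 - 873 d\right)\right) + 379 = 379 + d^{2} + d \left(-1802745 - 873 d\right)$)
$1710638 - J{\left(1109 \right)} = 1710638 - \left(379 - 1999244205 - 872 \cdot 1109^{2}\right) = 1710638 - \left(379 - 1999244205 - 1072456232\right) = 1710638 - -3071700058 = 1710638 + 3071700058 = 3073410696$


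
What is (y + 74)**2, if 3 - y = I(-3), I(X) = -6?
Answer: 6889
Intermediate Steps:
y = 9 (y = 3 - 1*(-6) = 3 + 6 = 9)
(y + 74)**2 = (9 + 74)**2 = 83**2 = 6889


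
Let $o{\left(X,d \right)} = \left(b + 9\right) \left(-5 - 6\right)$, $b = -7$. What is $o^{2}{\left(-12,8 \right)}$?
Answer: $484$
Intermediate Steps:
$o{\left(X,d \right)} = -22$ ($o{\left(X,d \right)} = \left(-7 + 9\right) \left(-5 - 6\right) = 2 \left(-11\right) = -22$)
$o^{2}{\left(-12,8 \right)} = \left(-22\right)^{2} = 484$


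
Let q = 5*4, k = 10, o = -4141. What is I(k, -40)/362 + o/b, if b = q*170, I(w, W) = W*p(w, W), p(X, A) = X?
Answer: -1429521/615400 ≈ -2.3229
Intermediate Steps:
I(w, W) = W*w
q = 20
b = 3400 (b = 20*170 = 3400)
I(k, -40)/362 + o/b = -40*10/362 - 4141/3400 = -400*1/362 - 4141*1/3400 = -200/181 - 4141/3400 = -1429521/615400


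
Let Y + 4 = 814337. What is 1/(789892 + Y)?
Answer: 1/1604225 ≈ 6.2335e-7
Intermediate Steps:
Y = 814333 (Y = -4 + 814337 = 814333)
1/(789892 + Y) = 1/(789892 + 814333) = 1/1604225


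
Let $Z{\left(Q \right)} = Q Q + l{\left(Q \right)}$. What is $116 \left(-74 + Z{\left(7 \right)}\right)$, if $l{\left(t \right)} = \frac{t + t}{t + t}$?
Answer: $-2784$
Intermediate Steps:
$l{\left(t \right)} = 1$ ($l{\left(t \right)} = \frac{2 t}{2 t} = 2 t \frac{1}{2 t} = 1$)
$Z{\left(Q \right)} = 1 + Q^{2}$ ($Z{\left(Q \right)} = Q Q + 1 = Q^{2} + 1 = 1 + Q^{2}$)
$116 \left(-74 + Z{\left(7 \right)}\right) = 116 \left(-74 + \left(1 + 7^{2}\right)\right) = 116 \left(-74 + \left(1 + 49\right)\right) = 116 \left(-74 + 50\right) = 116 \left(-24\right) = -2784$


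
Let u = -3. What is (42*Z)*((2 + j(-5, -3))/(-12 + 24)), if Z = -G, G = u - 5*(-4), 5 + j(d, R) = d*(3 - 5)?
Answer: -833/2 ≈ -416.50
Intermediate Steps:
j(d, R) = -5 - 2*d (j(d, R) = -5 + d*(3 - 5) = -5 + d*(-2) = -5 - 2*d)
G = 17 (G = -3 - 5*(-4) = -3 + 20 = 17)
Z = -17 (Z = -1*17 = -17)
(42*Z)*((2 + j(-5, -3))/(-12 + 24)) = (42*(-17))*((2 + (-5 - 2*(-5)))/(-12 + 24)) = -714*(2 + (-5 + 10))/12 = -714*(2 + 5)/12 = -4998/12 = -714*7/12 = -833/2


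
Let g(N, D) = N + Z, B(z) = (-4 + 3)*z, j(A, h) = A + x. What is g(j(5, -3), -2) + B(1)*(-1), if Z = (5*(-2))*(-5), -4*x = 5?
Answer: 219/4 ≈ 54.750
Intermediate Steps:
x = -5/4 (x = -¼*5 = -5/4 ≈ -1.2500)
j(A, h) = -5/4 + A (j(A, h) = A - 5/4 = -5/4 + A)
Z = 50 (Z = -10*(-5) = 50)
B(z) = -z
g(N, D) = 50 + N (g(N, D) = N + 50 = 50 + N)
g(j(5, -3), -2) + B(1)*(-1) = (50 + (-5/4 + 5)) - 1*1*(-1) = (50 + 15/4) - 1*(-1) = 215/4 + 1 = 219/4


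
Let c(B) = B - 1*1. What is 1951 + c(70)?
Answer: 2020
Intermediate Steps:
c(B) = -1 + B (c(B) = B - 1 = -1 + B)
1951 + c(70) = 1951 + (-1 + 70) = 1951 + 69 = 2020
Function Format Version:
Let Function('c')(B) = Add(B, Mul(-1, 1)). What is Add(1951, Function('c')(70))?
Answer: 2020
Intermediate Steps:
Function('c')(B) = Add(-1, B) (Function('c')(B) = Add(B, -1) = Add(-1, B))
Add(1951, Function('c')(70)) = Add(1951, Add(-1, 70)) = Add(1951, 69) = 2020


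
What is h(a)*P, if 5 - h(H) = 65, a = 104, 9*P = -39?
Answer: 260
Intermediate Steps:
P = -13/3 (P = (1/9)*(-39) = -13/3 ≈ -4.3333)
h(H) = -60 (h(H) = 5 - 1*65 = 5 - 65 = -60)
h(a)*P = -60*(-13/3) = 260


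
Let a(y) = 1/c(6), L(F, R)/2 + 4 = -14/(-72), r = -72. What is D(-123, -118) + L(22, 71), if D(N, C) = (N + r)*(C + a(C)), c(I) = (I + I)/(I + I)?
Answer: 410533/18 ≈ 22807.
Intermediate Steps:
c(I) = 1 (c(I) = (2*I)/((2*I)) = (2*I)*(1/(2*I)) = 1)
L(F, R) = -137/18 (L(F, R) = -8 + 2*(-14/(-72)) = -8 + 2*(-14*(-1/72)) = -8 + 2*(7/36) = -8 + 7/18 = -137/18)
a(y) = 1 (a(y) = 1/1 = 1)
D(N, C) = (1 + C)*(-72 + N) (D(N, C) = (N - 72)*(C + 1) = (-72 + N)*(1 + C) = (1 + C)*(-72 + N))
D(-123, -118) + L(22, 71) = (-72 - 123 - 72*(-118) - 118*(-123)) - 137/18 = (-72 - 123 + 8496 + 14514) - 137/18 = 22815 - 137/18 = 410533/18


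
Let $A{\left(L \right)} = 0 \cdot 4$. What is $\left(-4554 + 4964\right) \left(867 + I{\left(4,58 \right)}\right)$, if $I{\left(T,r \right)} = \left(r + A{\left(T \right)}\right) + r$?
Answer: $403030$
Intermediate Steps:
$A{\left(L \right)} = 0$
$I{\left(T,r \right)} = 2 r$ ($I{\left(T,r \right)} = \left(r + 0\right) + r = r + r = 2 r$)
$\left(-4554 + 4964\right) \left(867 + I{\left(4,58 \right)}\right) = \left(-4554 + 4964\right) \left(867 + 2 \cdot 58\right) = 410 \left(867 + 116\right) = 410 \cdot 983 = 403030$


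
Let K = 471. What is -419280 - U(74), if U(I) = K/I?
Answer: -31027191/74 ≈ -4.1929e+5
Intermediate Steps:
U(I) = 471/I
-419280 - U(74) = -419280 - 471/74 = -31027191/74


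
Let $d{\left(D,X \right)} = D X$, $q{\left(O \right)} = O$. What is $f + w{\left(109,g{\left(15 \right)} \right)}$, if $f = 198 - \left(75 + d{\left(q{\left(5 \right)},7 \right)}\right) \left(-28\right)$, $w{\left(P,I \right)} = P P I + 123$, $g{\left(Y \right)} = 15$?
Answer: $181616$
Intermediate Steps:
$w{\left(P,I \right)} = 123 + I P^{2}$ ($w{\left(P,I \right)} = P^{2} I + 123 = I P^{2} + 123 = 123 + I P^{2}$)
$f = 3278$ ($f = 198 - \left(75 + 5 \cdot 7\right) \left(-28\right) = 198 - \left(75 + 35\right) \left(-28\right) = 198 - 110 \left(-28\right) = 198 - -3080 = 198 + 3080 = 3278$)
$f + w{\left(109,g{\left(15 \right)} \right)} = 3278 + \left(123 + 15 \cdot 109^{2}\right) = 3278 + \left(123 + 15 \cdot 11881\right) = 3278 + \left(123 + 178215\right) = 3278 + 178338 = 181616$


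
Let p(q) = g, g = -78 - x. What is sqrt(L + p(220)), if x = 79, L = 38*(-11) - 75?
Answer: 5*I*sqrt(26) ≈ 25.495*I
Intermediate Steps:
L = -493 (L = -418 - 75 = -493)
g = -157 (g = -78 - 1*79 = -78 - 79 = -157)
p(q) = -157
sqrt(L + p(220)) = sqrt(-493 - 157) = sqrt(-650) = 5*I*sqrt(26)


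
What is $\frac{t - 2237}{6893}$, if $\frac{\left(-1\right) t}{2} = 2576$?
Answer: $- \frac{7389}{6893} \approx -1.072$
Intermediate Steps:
$t = -5152$ ($t = \left(-2\right) 2576 = -5152$)
$\frac{t - 2237}{6893} = \frac{-5152 - 2237}{6893} = \left(-7389\right) \frac{1}{6893} = - \frac{7389}{6893}$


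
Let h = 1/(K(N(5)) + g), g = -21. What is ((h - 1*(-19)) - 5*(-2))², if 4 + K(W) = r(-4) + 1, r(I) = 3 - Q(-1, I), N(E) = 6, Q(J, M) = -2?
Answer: 302500/361 ≈ 837.95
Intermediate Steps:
r(I) = 5 (r(I) = 3 - 1*(-2) = 3 + 2 = 5)
K(W) = 2 (K(W) = -4 + (5 + 1) = -4 + 6 = 2)
h = -1/19 (h = 1/(2 - 21) = 1/(-19) = -1/19 ≈ -0.052632)
((h - 1*(-19)) - 5*(-2))² = ((-1/19 - 1*(-19)) - 5*(-2))² = ((-1/19 + 19) + 10)² = (360/19 + 10)² = (550/19)² = 302500/361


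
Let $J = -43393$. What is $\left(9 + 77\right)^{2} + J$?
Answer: $-35997$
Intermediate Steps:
$\left(9 + 77\right)^{2} + J = \left(9 + 77\right)^{2} - 43393 = 86^{2} - 43393 = 7396 - 43393 = -35997$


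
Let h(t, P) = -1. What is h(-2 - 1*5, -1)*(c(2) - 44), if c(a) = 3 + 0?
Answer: 41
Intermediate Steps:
c(a) = 3
h(-2 - 1*5, -1)*(c(2) - 44) = -(3 - 44) = -1*(-41) = 41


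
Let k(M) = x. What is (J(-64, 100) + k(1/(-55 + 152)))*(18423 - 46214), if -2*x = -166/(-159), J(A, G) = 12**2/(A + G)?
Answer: -15368423/159 ≈ -96657.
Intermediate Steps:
J(A, G) = 144/(A + G)
x = -83/159 (x = -(-83)/(-159) = -(-83)*(-1)/159 = -1/2*166/159 = -83/159 ≈ -0.52201)
k(M) = -83/159
(J(-64, 100) + k(1/(-55 + 152)))*(18423 - 46214) = (144/(-64 + 100) - 83/159)*(18423 - 46214) = (144/36 - 83/159)*(-27791) = (144*(1/36) - 83/159)*(-27791) = (4 - 83/159)*(-27791) = (553/159)*(-27791) = -15368423/159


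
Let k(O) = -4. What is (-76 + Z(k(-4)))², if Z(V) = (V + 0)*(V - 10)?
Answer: 400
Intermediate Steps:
Z(V) = V*(-10 + V)
(-76 + Z(k(-4)))² = (-76 - 4*(-10 - 4))² = (-76 - 4*(-14))² = (-76 + 56)² = (-20)² = 400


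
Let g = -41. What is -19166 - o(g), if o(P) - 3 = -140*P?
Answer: -24909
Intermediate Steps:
o(P) = 3 - 140*P
-19166 - o(g) = -19166 - (3 - 140*(-41)) = -19166 - (3 + 5740) = -19166 - 1*5743 = -19166 - 5743 = -24909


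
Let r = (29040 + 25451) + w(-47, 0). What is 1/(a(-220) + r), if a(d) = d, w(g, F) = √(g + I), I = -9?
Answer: 7753/420763071 - 2*I*√14/2945341497 ≈ 1.8426e-5 - 2.5407e-9*I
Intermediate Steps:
w(g, F) = √(-9 + g) (w(g, F) = √(g - 9) = √(-9 + g))
r = 54491 + 2*I*√14 (r = (29040 + 25451) + √(-9 - 47) = 54491 + √(-56) = 54491 + 2*I*√14 ≈ 54491.0 + 7.4833*I)
1/(a(-220) + r) = 1/(-220 + (54491 + 2*I*√14)) = 1/(54271 + 2*I*√14)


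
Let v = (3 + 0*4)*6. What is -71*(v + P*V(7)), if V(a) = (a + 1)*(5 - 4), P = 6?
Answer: -4686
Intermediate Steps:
V(a) = 1 + a (V(a) = (1 + a)*1 = 1 + a)
v = 18 (v = (3 + 0)*6 = 3*6 = 18)
-71*(v + P*V(7)) = -71*(18 + 6*(1 + 7)) = -71*(18 + 6*8) = -71*(18 + 48) = -71*66 = -4686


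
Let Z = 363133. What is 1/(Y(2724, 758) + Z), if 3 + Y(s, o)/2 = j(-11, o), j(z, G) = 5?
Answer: 1/363137 ≈ 2.7538e-6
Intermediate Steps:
Y(s, o) = 4 (Y(s, o) = -6 + 2*5 = -6 + 10 = 4)
1/(Y(2724, 758) + Z) = 1/(4 + 363133) = 1/363137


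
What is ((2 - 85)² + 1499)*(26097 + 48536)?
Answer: 626021604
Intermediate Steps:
((2 - 85)² + 1499)*(26097 + 48536) = ((-83)² + 1499)*74633 = (6889 + 1499)*74633 = 8388*74633 = 626021604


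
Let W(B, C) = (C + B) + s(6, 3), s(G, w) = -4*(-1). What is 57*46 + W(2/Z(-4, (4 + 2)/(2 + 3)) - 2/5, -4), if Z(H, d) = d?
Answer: 39349/15 ≈ 2623.3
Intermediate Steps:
s(G, w) = 4
W(B, C) = 4 + B + C (W(B, C) = (C + B) + 4 = (B + C) + 4 = 4 + B + C)
57*46 + W(2/Z(-4, (4 + 2)/(2 + 3)) - 2/5, -4) = 57*46 + (4 + (2/(((4 + 2)/(2 + 3))) - 2/5) - 4) = 2622 + (4 + (2/((6/5)) - 2*1/5) - 4) = 2622 + (4 + (2/((6*(1/5))) - 2/5) - 4) = 2622 + (4 + (2/(6/5) - 2/5) - 4) = 2622 + (4 + (2*(5/6) - 2/5) - 4) = 2622 + (4 + (5/3 - 2/5) - 4) = 2622 + (4 + 19/15 - 4) = 2622 + 19/15 = 39349/15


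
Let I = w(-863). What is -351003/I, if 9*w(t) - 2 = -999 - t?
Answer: 3159027/134 ≈ 23575.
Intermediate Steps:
w(t) = -997/9 - t/9 (w(t) = 2/9 + (-999 - t)/9 = 2/9 + (-111 - t/9) = -997/9 - t/9)
I = -134/9 (I = -997/9 - 1/9*(-863) = -997/9 + 863/9 = -134/9 ≈ -14.889)
-351003/I = -351003/(-134/9) = -351003*(-9/134) = 3159027/134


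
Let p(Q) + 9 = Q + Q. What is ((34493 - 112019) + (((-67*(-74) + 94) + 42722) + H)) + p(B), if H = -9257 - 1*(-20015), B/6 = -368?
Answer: -23419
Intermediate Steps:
B = -2208 (B = 6*(-368) = -2208)
H = 10758 (H = -9257 + 20015 = 10758)
p(Q) = -9 + 2*Q (p(Q) = -9 + (Q + Q) = -9 + 2*Q)
((34493 - 112019) + (((-67*(-74) + 94) + 42722) + H)) + p(B) = ((34493 - 112019) + (((-67*(-74) + 94) + 42722) + 10758)) + (-9 + 2*(-2208)) = (-77526 + (((4958 + 94) + 42722) + 10758)) + (-9 - 4416) = (-77526 + ((5052 + 42722) + 10758)) - 4425 = (-77526 + (47774 + 10758)) - 4425 = (-77526 + 58532) - 4425 = -18994 - 4425 = -23419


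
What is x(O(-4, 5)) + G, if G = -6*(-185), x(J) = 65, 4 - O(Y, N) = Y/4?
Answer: 1175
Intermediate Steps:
O(Y, N) = 4 - Y/4
G = 1110
x(O(-4, 5)) + G = 65 + 1110 = 1175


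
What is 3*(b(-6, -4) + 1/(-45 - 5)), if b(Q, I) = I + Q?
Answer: -1503/50 ≈ -30.060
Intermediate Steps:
3*(b(-6, -4) + 1/(-45 - 5)) = 3*((-4 - 6) + 1/(-45 - 5)) = 3*(-10 + 1/(-50)) = 3*(-10 - 1/50) = 3*(-501/50) = -1503/50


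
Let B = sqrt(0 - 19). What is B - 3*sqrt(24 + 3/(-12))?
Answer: -3*sqrt(95)/2 + I*sqrt(19) ≈ -14.62 + 4.3589*I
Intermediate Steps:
B = I*sqrt(19) (B = sqrt(-19) = I*sqrt(19) ≈ 4.3589*I)
B - 3*sqrt(24 + 3/(-12)) = I*sqrt(19) - 3*sqrt(24 + 3/(-12)) = I*sqrt(19) - 3*sqrt(24 + 3*(-1/12)) = I*sqrt(19) - 3*sqrt(24 - 1/4) = I*sqrt(19) - 3*sqrt(95)/2 = -3*sqrt(95)/2 + I*sqrt(19)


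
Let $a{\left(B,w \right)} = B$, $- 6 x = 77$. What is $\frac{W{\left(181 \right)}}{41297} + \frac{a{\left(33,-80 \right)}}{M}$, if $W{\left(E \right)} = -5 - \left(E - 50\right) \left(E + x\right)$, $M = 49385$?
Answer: $- \frac{6520964659}{12236714070} \approx -0.5329$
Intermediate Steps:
$x = - \frac{77}{6}$ ($x = \left(- \frac{1}{6}\right) 77 = - \frac{77}{6} \approx -12.833$)
$W{\left(E \right)} = -5 - \left(-50 + E\right) \left(- \frac{77}{6} + E\right)$ ($W{\left(E \right)} = -5 - \left(E - 50\right) \left(E - \frac{77}{6}\right) = -5 - \left(-50 + E\right) \left(- \frac{77}{6} + E\right)$)
$\frac{W{\left(181 \right)}}{41297} + \frac{a{\left(33,-80 \right)}}{M} = \frac{- \frac{1940}{3} - 181^{2} + \frac{377}{6} \cdot 181}{41297} + \frac{33}{49385} = \left(- \frac{1940}{3} - 32761 + \frac{68237}{6}\right) \frac{1}{41297} + 33 \cdot \frac{1}{49385} = \left(- \frac{1940}{3} - 32761 + \frac{68237}{6}\right) \frac{1}{41297} + \frac{33}{49385} = \left(- \frac{132209}{6}\right) \frac{1}{41297} + \frac{33}{49385} = - \frac{132209}{247782} + \frac{33}{49385} = - \frac{6520964659}{12236714070}$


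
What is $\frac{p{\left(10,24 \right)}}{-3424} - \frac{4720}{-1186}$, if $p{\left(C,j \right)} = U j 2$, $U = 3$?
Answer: $\frac{499703}{126902} \approx 3.9377$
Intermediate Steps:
$p{\left(C,j \right)} = 6 j$ ($p{\left(C,j \right)} = 3 j 2 = 6 j$)
$\frac{p{\left(10,24 \right)}}{-3424} - \frac{4720}{-1186} = \frac{6 \cdot 24}{-3424} - \frac{4720}{-1186} = 144 \left(- \frac{1}{3424}\right) - - \frac{2360}{593} = - \frac{9}{214} + \frac{2360}{593} = \frac{499703}{126902}$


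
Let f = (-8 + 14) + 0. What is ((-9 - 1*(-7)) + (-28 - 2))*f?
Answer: -192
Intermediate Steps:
f = 6 (f = 6 + 0 = 6)
((-9 - 1*(-7)) + (-28 - 2))*f = ((-9 - 1*(-7)) + (-28 - 2))*6 = ((-9 + 7) - 30)*6 = (-2 - 30)*6 = -32*6 = -192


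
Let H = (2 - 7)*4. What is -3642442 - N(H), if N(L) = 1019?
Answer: -3643461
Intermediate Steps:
H = -20 (H = -5*4 = -20)
-3642442 - N(H) = -3642442 - 1*1019 = -3642442 - 1019 = -3643461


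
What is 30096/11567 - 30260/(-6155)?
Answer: 107051660/14238977 ≈ 7.5182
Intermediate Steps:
30096/11567 - 30260/(-6155) = 30096*(1/11567) - 30260*(-1/6155) = 30096/11567 + 6052/1231 = 107051660/14238977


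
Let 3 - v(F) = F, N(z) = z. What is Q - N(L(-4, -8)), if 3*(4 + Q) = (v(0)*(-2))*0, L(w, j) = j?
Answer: 4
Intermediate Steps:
v(F) = 3 - F
Q = -4 (Q = -4 + (((3 - 1*0)*(-2))*0)/3 = -4 + (((3 + 0)*(-2))*0)/3 = -4 + ((3*(-2))*0)/3 = -4 + (-6*0)/3 = -4 + (⅓)*0 = -4 + 0 = -4)
Q - N(L(-4, -8)) = -4 - 1*(-8) = -4 + 8 = 4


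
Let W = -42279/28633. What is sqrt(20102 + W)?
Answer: sqrt(16479387771671)/28633 ≈ 141.78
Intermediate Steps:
W = -42279/28633 (W = -42279*1/28633 = -42279/28633 ≈ -1.4766)
sqrt(20102 + W) = sqrt(20102 - 42279/28633) = sqrt(575538287/28633) = sqrt(16479387771671)/28633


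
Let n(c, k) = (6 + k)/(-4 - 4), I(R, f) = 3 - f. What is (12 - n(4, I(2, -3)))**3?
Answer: 19683/8 ≈ 2460.4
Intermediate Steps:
n(c, k) = -3/4 - k/8 (n(c, k) = (6 + k)/(-8) = (6 + k)*(-1/8) = -3/4 - k/8)
(12 - n(4, I(2, -3)))**3 = (12 - (-3/4 - (3 - 1*(-3))/8))**3 = (12 - (-3/4 - (3 + 3)/8))**3 = (12 - (-3/4 - 1/8*6))**3 = (12 - (-3/4 - 3/4))**3 = (12 - 1*(-3/2))**3 = (12 + 3/2)**3 = (27/2)**3 = 19683/8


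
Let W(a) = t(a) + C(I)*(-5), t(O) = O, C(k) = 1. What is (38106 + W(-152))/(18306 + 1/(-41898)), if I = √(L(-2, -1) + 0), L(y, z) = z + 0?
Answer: 1589987202/766984787 ≈ 2.0730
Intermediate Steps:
L(y, z) = z
I
W(a) = -5 + a (W(a) = a + 1*(-5) = a - 5 = -5 + a)
(38106 + W(-152))/(18306 + 1/(-41898)) = (38106 + (-5 - 152))/(18306 + 1/(-41898)) = (38106 - 157)/(18306 - 1/41898) = 37949/(766984787/41898) = 37949*(41898/766984787) = 1589987202/766984787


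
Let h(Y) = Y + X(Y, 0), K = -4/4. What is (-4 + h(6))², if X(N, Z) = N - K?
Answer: 81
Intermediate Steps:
K = -1 (K = -4*¼ = -1)
X(N, Z) = 1 + N (X(N, Z) = N - 1*(-1) = N + 1 = 1 + N)
h(Y) = 1 + 2*Y (h(Y) = Y + (1 + Y) = 1 + 2*Y)
(-4 + h(6))² = (-4 + (1 + 2*6))² = (-4 + (1 + 12))² = (-4 + 13)² = 9² = 81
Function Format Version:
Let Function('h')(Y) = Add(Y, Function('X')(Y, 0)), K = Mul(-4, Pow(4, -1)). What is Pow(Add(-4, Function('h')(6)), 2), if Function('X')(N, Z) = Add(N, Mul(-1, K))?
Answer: 81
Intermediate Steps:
K = -1 (K = Mul(-4, Rational(1, 4)) = -1)
Function('X')(N, Z) = Add(1, N) (Function('X')(N, Z) = Add(N, Mul(-1, -1)) = Add(N, 1) = Add(1, N))
Function('h')(Y) = Add(1, Mul(2, Y)) (Function('h')(Y) = Add(Y, Add(1, Y)) = Add(1, Mul(2, Y)))
Pow(Add(-4, Function('h')(6)), 2) = Pow(Add(-4, Add(1, Mul(2, 6))), 2) = Pow(Add(-4, Add(1, 12)), 2) = Pow(Add(-4, 13), 2) = Pow(9, 2) = 81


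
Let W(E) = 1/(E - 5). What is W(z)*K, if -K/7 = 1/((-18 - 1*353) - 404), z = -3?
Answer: -7/6200 ≈ -0.0011290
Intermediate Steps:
W(E) = 1/(-5 + E)
K = 7/775 (K = -7/((-18 - 1*353) - 404) = -7/((-18 - 353) - 404) = -7/(-371 - 404) = -7/(-775) = -7*(-1/775) = 7/775 ≈ 0.0090323)
W(z)*K = (7/775)/(-5 - 3) = (7/775)/(-8) = -⅛*7/775 = -7/6200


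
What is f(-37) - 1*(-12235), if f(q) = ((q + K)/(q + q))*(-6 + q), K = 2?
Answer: 903885/74 ≈ 12215.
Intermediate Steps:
f(q) = (-6 + q)*(2 + q)/(2*q) (f(q) = ((q + 2)/(q + q))*(-6 + q) = ((2 + q)/((2*q)))*(-6 + q) = ((2 + q)*(1/(2*q)))*(-6 + q) = ((2 + q)/(2*q))*(-6 + q) = (-6 + q)*(2 + q)/(2*q))
f(-37) - 1*(-12235) = (-2 + (½)*(-37) - 6/(-37)) - 1*(-12235) = (-2 - 37/2 - 6*(-1/37)) + 12235 = (-2 - 37/2 + 6/37) + 12235 = -1505/74 + 12235 = 903885/74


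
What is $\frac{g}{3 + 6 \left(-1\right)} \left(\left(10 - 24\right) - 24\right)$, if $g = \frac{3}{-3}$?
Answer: $- \frac{38}{3} \approx -12.667$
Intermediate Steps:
$g = -1$ ($g = 3 \left(- \frac{1}{3}\right) = -1$)
$\frac{g}{3 + 6 \left(-1\right)} \left(\left(10 - 24\right) - 24\right) = - \frac{1}{3 + 6 \left(-1\right)} \left(\left(10 - 24\right) - 24\right) = - \frac{1}{3 - 6} \left(\left(10 - 24\right) - 24\right) = - \frac{1}{-3} \left(-14 - 24\right) = \left(-1\right) \left(- \frac{1}{3}\right) \left(-38\right) = \frac{1}{3} \left(-38\right) = - \frac{38}{3}$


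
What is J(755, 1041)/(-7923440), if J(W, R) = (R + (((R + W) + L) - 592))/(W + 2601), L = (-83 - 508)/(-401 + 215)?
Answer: -139387/1648646007680 ≈ -8.4546e-8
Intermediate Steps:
L = 197/62 (L = -591/(-186) = -591*(-1/186) = 197/62 ≈ 3.1774)
J(W, R) = (-36507/62 + W + 2*R)/(2601 + W) (J(W, R) = (R + (((R + W) + 197/62) - 592))/(W + 2601) = (R + ((197/62 + R + W) - 592))/(2601 + W) = (R + (-36507/62 + R + W))/(2601 + W) = (-36507/62 + W + 2*R)/(2601 + W))
J(755, 1041)/(-7923440) = ((-36507/62 + 755 + 2*1041)/(2601 + 755))/(-7923440) = ((-36507/62 + 755 + 2082)/3356)*(-1/7923440) = ((1/3356)*(139387/62))*(-1/7923440) = (139387/208072)*(-1/7923440) = -139387/1648646007680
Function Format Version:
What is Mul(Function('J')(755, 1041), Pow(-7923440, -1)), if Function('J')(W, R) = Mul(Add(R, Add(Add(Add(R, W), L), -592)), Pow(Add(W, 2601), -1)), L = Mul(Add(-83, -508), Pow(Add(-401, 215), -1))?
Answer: Rational(-139387, 1648646007680) ≈ -8.4546e-8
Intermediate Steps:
L = Rational(197, 62) (L = Mul(-591, Pow(-186, -1)) = Mul(-591, Rational(-1, 186)) = Rational(197, 62) ≈ 3.1774)
Function('J')(W, R) = Mul(Pow(Add(2601, W), -1), Add(Rational(-36507, 62), W, Mul(2, R))) (Function('J')(W, R) = Mul(Add(R, Add(Add(Add(R, W), Rational(197, 62)), -592)), Pow(Add(W, 2601), -1)) = Mul(Add(R, Add(Add(Rational(197, 62), R, W), -592)), Pow(Add(2601, W), -1)) = Mul(Add(R, Add(Rational(-36507, 62), R, W)), Pow(Add(2601, W), -1)) = Mul(Add(Rational(-36507, 62), W, Mul(2, R)), Pow(Add(2601, W), -1)) = Mul(Pow(Add(2601, W), -1), Add(Rational(-36507, 62), W, Mul(2, R))))
Mul(Function('J')(755, 1041), Pow(-7923440, -1)) = Mul(Mul(Pow(Add(2601, 755), -1), Add(Rational(-36507, 62), 755, Mul(2, 1041))), Pow(-7923440, -1)) = Mul(Mul(Pow(3356, -1), Add(Rational(-36507, 62), 755, 2082)), Rational(-1, 7923440)) = Mul(Mul(Rational(1, 3356), Rational(139387, 62)), Rational(-1, 7923440)) = Mul(Rational(139387, 208072), Rational(-1, 7923440)) = Rational(-139387, 1648646007680)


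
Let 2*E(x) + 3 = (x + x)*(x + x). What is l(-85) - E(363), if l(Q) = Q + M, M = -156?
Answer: -527555/2 ≈ -2.6378e+5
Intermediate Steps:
E(x) = -3/2 + 2*x² (E(x) = -3/2 + ((x + x)*(x + x))/2 = -3/2 + ((2*x)*(2*x))/2 = -3/2 + (4*x²)/2 = -3/2 + 2*x²)
l(Q) = -156 + Q (l(Q) = Q - 156 = -156 + Q)
l(-85) - E(363) = (-156 - 85) - (-3/2 + 2*363²) = -241 - (-3/2 + 2*131769) = -241 - (-3/2 + 263538) = -241 - 1*527073/2 = -241 - 527073/2 = -527555/2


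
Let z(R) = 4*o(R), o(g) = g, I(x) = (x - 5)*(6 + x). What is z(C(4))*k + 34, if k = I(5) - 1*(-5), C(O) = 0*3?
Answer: 34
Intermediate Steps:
I(x) = (-5 + x)*(6 + x)
C(O) = 0
z(R) = 4*R
k = 5 (k = (-30 + 5 + 5²) - 1*(-5) = (-30 + 5 + 25) + 5 = 0 + 5 = 5)
z(C(4))*k + 34 = (4*0)*5 + 34 = 0*5 + 34 = 0 + 34 = 34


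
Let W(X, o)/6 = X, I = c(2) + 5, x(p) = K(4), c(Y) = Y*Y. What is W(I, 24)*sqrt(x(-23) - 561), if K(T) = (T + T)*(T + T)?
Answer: 54*I*sqrt(497) ≈ 1203.8*I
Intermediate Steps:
c(Y) = Y**2
K(T) = 4*T**2 (K(T) = (2*T)*(2*T) = 4*T**2)
x(p) = 64 (x(p) = 4*4**2 = 4*16 = 64)
I = 9 (I = 2**2 + 5 = 4 + 5 = 9)
W(X, o) = 6*X
W(I, 24)*sqrt(x(-23) - 561) = (6*9)*sqrt(64 - 561) = 54*sqrt(-497) = 54*(I*sqrt(497)) = 54*I*sqrt(497)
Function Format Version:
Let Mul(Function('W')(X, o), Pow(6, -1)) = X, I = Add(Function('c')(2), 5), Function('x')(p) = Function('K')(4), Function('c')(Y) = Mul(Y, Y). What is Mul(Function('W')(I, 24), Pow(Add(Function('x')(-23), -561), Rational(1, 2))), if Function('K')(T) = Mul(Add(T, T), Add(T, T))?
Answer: Mul(54, I, Pow(497, Rational(1, 2))) ≈ Mul(1203.8, I)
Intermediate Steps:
Function('c')(Y) = Pow(Y, 2)
Function('K')(T) = Mul(4, Pow(T, 2)) (Function('K')(T) = Mul(Mul(2, T), Mul(2, T)) = Mul(4, Pow(T, 2)))
Function('x')(p) = 64 (Function('x')(p) = Mul(4, Pow(4, 2)) = Mul(4, 16) = 64)
I = 9 (I = Add(Pow(2, 2), 5) = Add(4, 5) = 9)
Function('W')(X, o) = Mul(6, X)
Mul(Function('W')(I, 24), Pow(Add(Function('x')(-23), -561), Rational(1, 2))) = Mul(Mul(6, 9), Pow(Add(64, -561), Rational(1, 2))) = Mul(54, Pow(-497, Rational(1, 2))) = Mul(54, Mul(I, Pow(497, Rational(1, 2)))) = Mul(54, I, Pow(497, Rational(1, 2)))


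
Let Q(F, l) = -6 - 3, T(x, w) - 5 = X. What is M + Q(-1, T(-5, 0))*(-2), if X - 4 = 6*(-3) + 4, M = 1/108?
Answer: 1945/108 ≈ 18.009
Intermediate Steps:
M = 1/108 ≈ 0.0092593
X = -10 (X = 4 + (6*(-3) + 4) = 4 + (-18 + 4) = 4 - 14 = -10)
T(x, w) = -5 (T(x, w) = 5 - 10 = -5)
Q(F, l) = -9
M + Q(-1, T(-5, 0))*(-2) = 1/108 - 9*(-2) = 1/108 + 18 = 1945/108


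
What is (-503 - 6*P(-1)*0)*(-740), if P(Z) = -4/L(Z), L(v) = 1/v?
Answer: 372220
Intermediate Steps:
L(v) = 1/v
P(Z) = -4*Z
(-503 - 6*P(-1)*0)*(-740) = (-503 - (-24)*(-1)*0)*(-740) = (-503 - 6*4*0)*(-740) = (-503 - 24*0)*(-740) = (-503 + 0)*(-740) = -503*(-740) = 372220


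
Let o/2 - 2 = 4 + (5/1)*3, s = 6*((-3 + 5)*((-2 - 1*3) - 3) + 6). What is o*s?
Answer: -2520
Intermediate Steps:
s = -60 (s = 6*(2*((-2 - 3) - 3) + 6) = 6*(2*(-5 - 3) + 6) = 6*(2*(-8) + 6) = 6*(-16 + 6) = 6*(-10) = -60)
o = 42 (o = 4 + 2*(4 + (5/1)*3) = 4 + 2*(4 + (5*1)*3) = 4 + 2*(4 + 5*3) = 4 + 2*(4 + 15) = 4 + 2*19 = 4 + 38 = 42)
o*s = 42*(-60) = -2520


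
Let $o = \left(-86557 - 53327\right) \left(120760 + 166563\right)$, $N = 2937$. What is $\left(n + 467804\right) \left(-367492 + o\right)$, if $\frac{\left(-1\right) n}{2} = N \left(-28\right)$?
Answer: $-25412600134382624$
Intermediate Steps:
$o = -40191890532$ ($o = \left(-139884\right) 287323 = -40191890532$)
$n = 164472$ ($n = - 2 \cdot 2937 \left(-28\right) = \left(-2\right) \left(-82236\right) = 164472$)
$\left(n + 467804\right) \left(-367492 + o\right) = \left(164472 + 467804\right) \left(-367492 - 40191890532\right) = 632276 \left(-40192258024\right) = -25412600134382624$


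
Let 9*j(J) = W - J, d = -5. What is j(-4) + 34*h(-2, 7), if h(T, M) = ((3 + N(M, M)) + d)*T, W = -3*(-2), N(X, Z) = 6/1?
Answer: -2438/9 ≈ -270.89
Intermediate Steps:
N(X, Z) = 6 (N(X, Z) = 6*1 = 6)
W = 6
j(J) = ⅔ - J/9 (j(J) = (6 - J)/9 = ⅔ - J/9)
h(T, M) = 4*T (h(T, M) = ((3 + 6) - 5)*T = (9 - 5)*T = 4*T)
j(-4) + 34*h(-2, 7) = (⅔ - ⅑*(-4)) + 34*(4*(-2)) = (⅔ + 4/9) + 34*(-8) = 10/9 - 272 = -2438/9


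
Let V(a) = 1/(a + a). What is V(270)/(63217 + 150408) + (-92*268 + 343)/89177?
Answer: -2804686808323/10287235777500 ≈ -0.27264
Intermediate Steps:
V(a) = 1/(2*a)
V(270)/(63217 + 150408) + (-92*268 + 343)/89177 = ((½)/270)/(63217 + 150408) + (-92*268 + 343)/89177 = ((½)*(1/270))/213625 + (-24656 + 343)*(1/89177) = (1/540)*(1/213625) - 24313*1/89177 = 1/115357500 - 24313/89177 = -2804686808323/10287235777500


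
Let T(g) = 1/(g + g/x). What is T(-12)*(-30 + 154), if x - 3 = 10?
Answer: -403/42 ≈ -9.5952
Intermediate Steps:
x = 13 (x = 3 + 10 = 13)
T(g) = 13/(14*g) (T(g) = 1/(g + g/13) = 1/(14*g/13) = 13/(14*g))
T(-12)*(-30 + 154) = ((13/14)/(-12))*(-30 + 154) = ((13/14)*(-1/12))*124 = -13/168*124 = -403/42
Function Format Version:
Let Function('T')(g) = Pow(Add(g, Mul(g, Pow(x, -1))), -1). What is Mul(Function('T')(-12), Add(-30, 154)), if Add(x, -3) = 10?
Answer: Rational(-403, 42) ≈ -9.5952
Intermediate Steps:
x = 13 (x = Add(3, 10) = 13)
Function('T')(g) = Mul(Rational(13, 14), Pow(g, -1)) (Function('T')(g) = Pow(Add(g, Mul(g, Pow(13, -1))), -1) = Pow(Add(g, Mul(g, Rational(1, 13))), -1) = Pow(Add(g, Mul(Rational(1, 13), g)), -1) = Pow(Mul(Rational(14, 13), g), -1) = Mul(Rational(13, 14), Pow(g, -1)))
Mul(Function('T')(-12), Add(-30, 154)) = Mul(Mul(Rational(13, 14), Pow(-12, -1)), Add(-30, 154)) = Mul(Mul(Rational(13, 14), Rational(-1, 12)), 124) = Mul(Rational(-13, 168), 124) = Rational(-403, 42)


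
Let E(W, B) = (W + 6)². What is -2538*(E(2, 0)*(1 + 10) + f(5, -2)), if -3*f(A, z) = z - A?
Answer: -1792674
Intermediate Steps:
f(A, z) = -z/3 + A/3 (f(A, z) = -(z - A)/3 = -z/3 + A/3)
E(W, B) = (6 + W)²
-2538*(E(2, 0)*(1 + 10) + f(5, -2)) = -2538*((6 + 2)²*(1 + 10) + (-⅓*(-2) + (⅓)*5)) = -2538*(8²*11 + (⅔ + 5/3)) = -2538*(64*11 + 7/3) = -2538*(704 + 7/3) = -2538*2119/3 = -1792674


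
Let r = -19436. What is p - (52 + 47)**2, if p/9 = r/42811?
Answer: -419765535/42811 ≈ -9805.1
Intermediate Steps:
p = -174924/42811 (p = 9*(-19436/42811) = -174924/42811 ≈ -4.0860)
p - (52 + 47)**2 = -174924/42811 - (52 + 47)**2 = -174924/42811 - 1*99**2 = -174924/42811 - 1*9801 = -174924/42811 - 9801 = -419765535/42811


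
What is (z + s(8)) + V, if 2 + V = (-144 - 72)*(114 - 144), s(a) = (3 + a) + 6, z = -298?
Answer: 6197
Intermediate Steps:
s(a) = 9 + a
V = 6478 (V = -2 + (-144 - 72)*(114 - 144) = -2 - 216*(-30) = -2 + 6480 = 6478)
(z + s(8)) + V = (-298 + (9 + 8)) + 6478 = (-298 + 17) + 6478 = -281 + 6478 = 6197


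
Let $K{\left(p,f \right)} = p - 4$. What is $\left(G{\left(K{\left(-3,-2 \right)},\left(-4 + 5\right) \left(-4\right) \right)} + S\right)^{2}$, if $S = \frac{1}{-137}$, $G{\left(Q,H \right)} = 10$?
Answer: $\frac{1874161}{18769} \approx 99.854$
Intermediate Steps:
$K{\left(p,f \right)} = -4 + p$ ($K{\left(p,f \right)} = p - 4 = -4 + p$)
$S = - \frac{1}{137} \approx -0.0072993$
$\left(G{\left(K{\left(-3,-2 \right)},\left(-4 + 5\right) \left(-4\right) \right)} + S\right)^{2} = \left(10 - \frac{1}{137}\right)^{2} = \left(\frac{1369}{137}\right)^{2} = \frac{1874161}{18769}$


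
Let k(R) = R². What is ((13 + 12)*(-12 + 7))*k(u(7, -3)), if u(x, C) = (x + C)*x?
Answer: -98000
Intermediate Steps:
u(x, C) = x*(C + x) (u(x, C) = (C + x)*x = x*(C + x))
((13 + 12)*(-12 + 7))*k(u(7, -3)) = ((13 + 12)*(-12 + 7))*(7*(-3 + 7))² = (25*(-5))*(7*4)² = -125*28² = -125*784 = -98000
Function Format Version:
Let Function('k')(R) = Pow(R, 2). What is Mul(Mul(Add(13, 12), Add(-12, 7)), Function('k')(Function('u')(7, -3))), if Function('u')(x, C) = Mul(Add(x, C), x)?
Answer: -98000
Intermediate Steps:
Function('u')(x, C) = Mul(x, Add(C, x)) (Function('u')(x, C) = Mul(Add(C, x), x) = Mul(x, Add(C, x)))
Mul(Mul(Add(13, 12), Add(-12, 7)), Function('k')(Function('u')(7, -3))) = Mul(Mul(Add(13, 12), Add(-12, 7)), Pow(Mul(7, Add(-3, 7)), 2)) = Mul(Mul(25, -5), Pow(Mul(7, 4), 2)) = Mul(-125, Pow(28, 2)) = Mul(-125, 784) = -98000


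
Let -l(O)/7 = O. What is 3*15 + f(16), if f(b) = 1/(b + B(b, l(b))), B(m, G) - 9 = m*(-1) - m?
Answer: 314/7 ≈ 44.857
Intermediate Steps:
l(O) = -7*O
B(m, G) = 9 - 2*m (B(m, G) = 9 + (m*(-1) - m) = 9 + (-m - m) = 9 - 2*m)
f(b) = 1/(9 - b) (f(b) = 1/(b + (9 - 2*b)) = 1/(9 - b))
3*15 + f(16) = 3*15 + 1/(9 - 1*16) = 45 + 1/(9 - 16) = 45 + 1/(-7) = 45 - ⅐ = 314/7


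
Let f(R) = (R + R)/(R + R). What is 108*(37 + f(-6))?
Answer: 4104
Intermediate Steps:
f(R) = 1 (f(R) = (2*R)/((2*R)) = (2*R)*(1/(2*R)) = 1)
108*(37 + f(-6)) = 108*(37 + 1) = 108*38 = 4104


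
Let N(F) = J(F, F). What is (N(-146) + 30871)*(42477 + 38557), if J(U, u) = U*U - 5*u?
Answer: 4288076178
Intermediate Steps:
J(U, u) = U² - 5*u
N(F) = F² - 5*F
(N(-146) + 30871)*(42477 + 38557) = (-146*(-5 - 146) + 30871)*(42477 + 38557) = (-146*(-151) + 30871)*81034 = (22046 + 30871)*81034 = 52917*81034 = 4288076178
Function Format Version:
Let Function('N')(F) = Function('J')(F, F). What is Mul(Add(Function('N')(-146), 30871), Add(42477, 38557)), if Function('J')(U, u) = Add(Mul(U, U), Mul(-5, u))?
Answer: 4288076178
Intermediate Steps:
Function('J')(U, u) = Add(Pow(U, 2), Mul(-5, u))
Function('N')(F) = Add(Pow(F, 2), Mul(-5, F))
Mul(Add(Function('N')(-146), 30871), Add(42477, 38557)) = Mul(Add(Mul(-146, Add(-5, -146)), 30871), Add(42477, 38557)) = Mul(Add(Mul(-146, -151), 30871), 81034) = Mul(Add(22046, 30871), 81034) = Mul(52917, 81034) = 4288076178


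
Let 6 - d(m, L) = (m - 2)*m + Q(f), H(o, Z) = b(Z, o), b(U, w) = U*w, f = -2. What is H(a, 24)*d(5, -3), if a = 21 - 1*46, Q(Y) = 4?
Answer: 7800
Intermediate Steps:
a = -25 (a = 21 - 46 = -25)
H(o, Z) = Z*o
d(m, L) = 2 - m*(-2 + m) (d(m, L) = 6 - ((m - 2)*m + 4) = 6 - ((-2 + m)*m + 4) = 6 - (m*(-2 + m) + 4) = 6 - (4 + m*(-2 + m)) = 6 + (-4 - m*(-2 + m)) = 2 - m*(-2 + m))
H(a, 24)*d(5, -3) = (24*(-25))*(2 - 1*5**2 + 2*5) = -600*(2 - 1*25 + 10) = -600*(2 - 25 + 10) = -600*(-13) = 7800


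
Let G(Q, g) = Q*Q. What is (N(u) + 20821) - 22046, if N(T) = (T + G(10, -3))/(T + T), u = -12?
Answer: -3686/3 ≈ -1228.7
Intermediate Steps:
G(Q, g) = Q²
N(T) = (100 + T)/(2*T) (N(T) = (T + 10²)/(T + T) = (T + 100)/((2*T)) = (100 + T)*(1/(2*T)) = (100 + T)/(2*T))
(N(u) + 20821) - 22046 = ((½)*(100 - 12)/(-12) + 20821) - 22046 = ((½)*(-1/12)*88 + 20821) - 22046 = (-11/3 + 20821) - 22046 = 62452/3 - 22046 = -3686/3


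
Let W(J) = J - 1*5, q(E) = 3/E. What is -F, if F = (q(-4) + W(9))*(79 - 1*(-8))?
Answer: -1131/4 ≈ -282.75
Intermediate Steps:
W(J) = -5 + J (W(J) = J - 5 = -5 + J)
F = 1131/4 (F = (3/(-4) + (-5 + 9))*(79 - 1*(-8)) = (3*(-¼) + 4)*(79 + 8) = (-¾ + 4)*87 = (13/4)*87 = 1131/4 ≈ 282.75)
-F = -1*1131/4 = -1131/4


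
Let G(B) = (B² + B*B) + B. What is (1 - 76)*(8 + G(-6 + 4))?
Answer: -1050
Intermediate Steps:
G(B) = B + 2*B² (G(B) = (B² + B²) + B = 2*B² + B = B + 2*B²)
(1 - 76)*(8 + G(-6 + 4)) = (1 - 76)*(8 + (-6 + 4)*(1 + 2*(-6 + 4))) = -75*(8 - 2*(1 + 2*(-2))) = -75*(8 - 2*(1 - 4)) = -75*(8 - 2*(-3)) = -75*(8 + 6) = -75*14 = -1050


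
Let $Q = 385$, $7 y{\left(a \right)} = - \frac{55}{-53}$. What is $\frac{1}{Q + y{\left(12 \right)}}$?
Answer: $\frac{371}{142890} \approx 0.0025964$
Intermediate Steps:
$y{\left(a \right)} = \frac{55}{371}$ ($y{\left(a \right)} = \frac{\left(-55\right) \frac{1}{-53}}{7} = \frac{\left(-55\right) \left(- \frac{1}{53}\right)}{7} = \frac{1}{7} \cdot \frac{55}{53} = \frac{55}{371}$)
$\frac{1}{Q + y{\left(12 \right)}} = \frac{1}{385 + \frac{55}{371}} = \frac{1}{\frac{142890}{371}} = \frac{371}{142890}$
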